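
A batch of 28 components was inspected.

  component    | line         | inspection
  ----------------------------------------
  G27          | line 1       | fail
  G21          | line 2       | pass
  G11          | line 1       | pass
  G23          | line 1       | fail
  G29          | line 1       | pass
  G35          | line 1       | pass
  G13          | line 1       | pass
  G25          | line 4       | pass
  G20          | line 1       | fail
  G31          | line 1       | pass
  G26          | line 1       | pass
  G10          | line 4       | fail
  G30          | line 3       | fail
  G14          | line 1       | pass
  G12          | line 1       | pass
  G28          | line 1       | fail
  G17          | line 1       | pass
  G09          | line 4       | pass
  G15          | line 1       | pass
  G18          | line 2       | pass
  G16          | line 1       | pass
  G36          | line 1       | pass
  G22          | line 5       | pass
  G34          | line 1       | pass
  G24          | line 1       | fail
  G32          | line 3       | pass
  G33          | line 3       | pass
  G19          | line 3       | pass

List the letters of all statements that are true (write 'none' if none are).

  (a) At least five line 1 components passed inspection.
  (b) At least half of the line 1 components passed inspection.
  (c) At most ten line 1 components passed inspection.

(a), (b)

|A| = 18, |A ∩ B| = 13, |A ∖ B| = 5.
(a) |A ∩ B| ≥ 5: holds.
(b) |A ∩ B| ≥ |A ∖ B|: holds.
(c) |A ∩ B| ≤ 10: fails.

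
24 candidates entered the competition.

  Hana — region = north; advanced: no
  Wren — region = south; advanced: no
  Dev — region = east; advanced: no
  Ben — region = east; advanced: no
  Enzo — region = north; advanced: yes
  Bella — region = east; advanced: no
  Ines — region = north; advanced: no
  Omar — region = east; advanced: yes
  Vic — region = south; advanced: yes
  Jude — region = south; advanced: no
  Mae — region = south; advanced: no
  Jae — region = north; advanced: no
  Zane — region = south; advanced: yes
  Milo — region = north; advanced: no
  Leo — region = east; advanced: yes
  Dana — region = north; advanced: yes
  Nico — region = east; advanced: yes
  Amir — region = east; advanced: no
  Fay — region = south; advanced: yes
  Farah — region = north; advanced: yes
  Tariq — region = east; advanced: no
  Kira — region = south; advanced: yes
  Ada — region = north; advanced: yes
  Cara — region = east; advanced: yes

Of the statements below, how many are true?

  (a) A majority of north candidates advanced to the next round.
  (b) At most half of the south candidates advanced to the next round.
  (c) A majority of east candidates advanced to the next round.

0

(a) north: |A| = 8, |A ∩ B| = 4; needs |A ∩ B| > |A ∖ B| — false.
(b) south: |A| = 7, |A ∩ B| = 4; needs |A ∩ B| ≤ |A ∖ B| — false.
(c) east: |A| = 9, |A ∩ B| = 4; needs |A ∩ B| > |A ∖ B| — false.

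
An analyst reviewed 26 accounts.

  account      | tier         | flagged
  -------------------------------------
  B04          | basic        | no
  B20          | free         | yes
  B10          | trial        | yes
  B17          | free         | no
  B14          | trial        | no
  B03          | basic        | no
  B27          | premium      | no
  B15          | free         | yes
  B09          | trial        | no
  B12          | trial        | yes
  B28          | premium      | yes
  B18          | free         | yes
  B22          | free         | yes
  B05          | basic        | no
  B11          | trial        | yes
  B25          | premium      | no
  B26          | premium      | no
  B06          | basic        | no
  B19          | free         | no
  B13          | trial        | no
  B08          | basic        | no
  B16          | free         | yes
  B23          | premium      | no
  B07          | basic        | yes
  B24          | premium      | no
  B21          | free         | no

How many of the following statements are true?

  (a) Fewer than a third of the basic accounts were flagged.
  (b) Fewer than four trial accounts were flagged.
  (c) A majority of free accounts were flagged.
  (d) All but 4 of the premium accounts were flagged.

3

(a) basic: |A| = 6, |A ∩ B| = 1; needs |A ∩ B| / |A| < 1/3 — true.
(b) trial: |A| = 6, |A ∩ B| = 3; needs |A ∩ B| < 4 — true.
(c) free: |A| = 8, |A ∩ B| = 5; needs |A ∩ B| > |A ∖ B| — true.
(d) premium: |A| = 6, |A ∩ B| = 1; needs |A ∖ B| = 4 — false.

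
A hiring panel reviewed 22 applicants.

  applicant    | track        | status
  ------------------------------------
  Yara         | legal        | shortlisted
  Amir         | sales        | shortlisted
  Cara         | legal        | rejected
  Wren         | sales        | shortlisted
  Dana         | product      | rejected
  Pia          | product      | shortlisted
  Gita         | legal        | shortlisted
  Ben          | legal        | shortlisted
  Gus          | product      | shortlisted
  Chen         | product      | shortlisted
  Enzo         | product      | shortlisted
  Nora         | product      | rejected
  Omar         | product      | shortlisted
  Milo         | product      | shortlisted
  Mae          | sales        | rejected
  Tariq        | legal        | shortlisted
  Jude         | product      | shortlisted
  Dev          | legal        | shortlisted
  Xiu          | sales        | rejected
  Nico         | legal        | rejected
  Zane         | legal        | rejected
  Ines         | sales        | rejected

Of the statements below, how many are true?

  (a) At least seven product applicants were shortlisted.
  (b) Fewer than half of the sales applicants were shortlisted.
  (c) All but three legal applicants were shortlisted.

3

(a) product: |A| = 9, |A ∩ B| = 7; needs |A ∩ B| ≥ 7 — true.
(b) sales: |A| = 5, |A ∩ B| = 2; needs |A ∩ B| < |A ∖ B| — true.
(c) legal: |A| = 8, |A ∩ B| = 5; needs |A ∖ B| = 3 — true.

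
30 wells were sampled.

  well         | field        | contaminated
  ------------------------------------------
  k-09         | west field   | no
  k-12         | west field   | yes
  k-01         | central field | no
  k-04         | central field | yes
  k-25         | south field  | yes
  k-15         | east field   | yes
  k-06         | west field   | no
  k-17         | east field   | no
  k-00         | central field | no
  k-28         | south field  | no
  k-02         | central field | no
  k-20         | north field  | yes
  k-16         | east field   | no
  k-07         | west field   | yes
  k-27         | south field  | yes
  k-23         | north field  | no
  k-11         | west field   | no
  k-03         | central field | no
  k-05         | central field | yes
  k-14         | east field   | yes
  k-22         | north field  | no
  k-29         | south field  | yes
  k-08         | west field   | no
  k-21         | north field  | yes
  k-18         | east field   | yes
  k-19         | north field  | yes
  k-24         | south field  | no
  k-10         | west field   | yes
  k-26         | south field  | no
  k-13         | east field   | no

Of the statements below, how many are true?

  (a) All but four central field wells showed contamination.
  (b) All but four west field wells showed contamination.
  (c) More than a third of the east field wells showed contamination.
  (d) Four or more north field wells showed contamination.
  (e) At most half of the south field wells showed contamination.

(a) central field: |A| = 6, |A ∩ B| = 2; needs |A ∖ B| = 4 — true.
(b) west field: |A| = 7, |A ∩ B| = 3; needs |A ∖ B| = 4 — true.
(c) east field: |A| = 6, |A ∩ B| = 3; needs |A ∩ B| / |A| > 1/3 — true.
(d) north field: |A| = 5, |A ∩ B| = 3; needs |A ∩ B| ≥ 4 — false.
(e) south field: |A| = 6, |A ∩ B| = 3; needs |A ∩ B| ≤ |A ∖ B| — true.

4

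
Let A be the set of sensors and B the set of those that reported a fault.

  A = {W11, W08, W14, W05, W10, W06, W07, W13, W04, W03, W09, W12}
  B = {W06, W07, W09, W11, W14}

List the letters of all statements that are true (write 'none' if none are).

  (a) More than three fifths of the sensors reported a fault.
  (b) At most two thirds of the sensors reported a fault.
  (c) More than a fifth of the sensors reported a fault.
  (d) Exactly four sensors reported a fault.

|A| = 12, |A ∩ B| = 5, |A ∖ B| = 7.
(a) |A ∩ B| / |A| > 3/5: fails.
(b) |A ∩ B| / |A| ≤ 2/3: holds.
(c) |A ∩ B| / |A| > 1/5: holds.
(d) |A ∩ B| = 4: fails.

(b), (c)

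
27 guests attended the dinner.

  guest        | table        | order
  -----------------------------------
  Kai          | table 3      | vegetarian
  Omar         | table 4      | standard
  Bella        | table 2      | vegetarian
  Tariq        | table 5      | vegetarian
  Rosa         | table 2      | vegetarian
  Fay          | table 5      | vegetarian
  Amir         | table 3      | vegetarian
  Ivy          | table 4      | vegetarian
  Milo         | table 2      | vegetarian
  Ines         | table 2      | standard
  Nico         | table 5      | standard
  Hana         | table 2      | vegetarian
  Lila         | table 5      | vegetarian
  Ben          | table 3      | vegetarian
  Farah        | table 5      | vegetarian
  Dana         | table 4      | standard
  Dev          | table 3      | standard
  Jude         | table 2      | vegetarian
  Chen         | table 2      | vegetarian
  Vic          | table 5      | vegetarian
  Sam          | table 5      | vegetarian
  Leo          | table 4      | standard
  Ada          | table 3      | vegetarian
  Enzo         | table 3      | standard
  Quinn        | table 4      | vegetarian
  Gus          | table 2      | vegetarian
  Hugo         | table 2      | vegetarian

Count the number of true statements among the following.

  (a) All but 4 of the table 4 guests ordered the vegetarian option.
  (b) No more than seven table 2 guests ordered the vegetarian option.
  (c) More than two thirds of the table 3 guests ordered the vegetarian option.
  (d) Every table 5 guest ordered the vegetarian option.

(a) table 4: |A| = 5, |A ∩ B| = 2; needs |A ∖ B| = 4 — false.
(b) table 2: |A| = 9, |A ∩ B| = 8; needs |A ∩ B| ≤ 7 — false.
(c) table 3: |A| = 6, |A ∩ B| = 4; needs |A ∩ B| / |A| > 2/3 — false.
(d) table 5: |A| = 7, |A ∩ B| = 6; needs A ⊆ B, i.e. every element of A is in B (|A ∖ B| = 0) — false.

0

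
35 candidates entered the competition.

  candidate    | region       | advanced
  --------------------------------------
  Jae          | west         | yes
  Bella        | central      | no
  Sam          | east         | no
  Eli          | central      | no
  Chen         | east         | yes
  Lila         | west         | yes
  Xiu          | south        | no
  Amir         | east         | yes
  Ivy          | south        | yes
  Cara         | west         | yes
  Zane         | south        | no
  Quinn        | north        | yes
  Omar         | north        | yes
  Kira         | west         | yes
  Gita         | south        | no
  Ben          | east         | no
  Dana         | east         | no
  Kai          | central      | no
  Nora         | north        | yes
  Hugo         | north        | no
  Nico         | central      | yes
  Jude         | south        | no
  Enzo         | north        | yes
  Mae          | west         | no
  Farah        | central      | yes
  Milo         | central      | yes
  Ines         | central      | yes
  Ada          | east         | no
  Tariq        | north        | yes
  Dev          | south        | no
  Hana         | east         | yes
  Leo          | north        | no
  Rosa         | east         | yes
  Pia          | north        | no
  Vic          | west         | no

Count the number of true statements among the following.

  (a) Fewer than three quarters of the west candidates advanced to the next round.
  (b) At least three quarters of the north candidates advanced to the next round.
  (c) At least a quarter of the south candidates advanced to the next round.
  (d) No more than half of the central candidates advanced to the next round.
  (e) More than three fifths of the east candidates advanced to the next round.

1

(a) west: |A| = 6, |A ∩ B| = 4; needs |A ∩ B| / |A| < 3/4 — true.
(b) north: |A| = 8, |A ∩ B| = 5; needs |A ∩ B| / |A| ≥ 3/4 — false.
(c) south: |A| = 6, |A ∩ B| = 1; needs |A ∩ B| / |A| ≥ 1/4 — false.
(d) central: |A| = 7, |A ∩ B| = 4; needs |A ∩ B| ≤ |A ∖ B| — false.
(e) east: |A| = 8, |A ∩ B| = 4; needs |A ∩ B| / |A| > 3/5 — false.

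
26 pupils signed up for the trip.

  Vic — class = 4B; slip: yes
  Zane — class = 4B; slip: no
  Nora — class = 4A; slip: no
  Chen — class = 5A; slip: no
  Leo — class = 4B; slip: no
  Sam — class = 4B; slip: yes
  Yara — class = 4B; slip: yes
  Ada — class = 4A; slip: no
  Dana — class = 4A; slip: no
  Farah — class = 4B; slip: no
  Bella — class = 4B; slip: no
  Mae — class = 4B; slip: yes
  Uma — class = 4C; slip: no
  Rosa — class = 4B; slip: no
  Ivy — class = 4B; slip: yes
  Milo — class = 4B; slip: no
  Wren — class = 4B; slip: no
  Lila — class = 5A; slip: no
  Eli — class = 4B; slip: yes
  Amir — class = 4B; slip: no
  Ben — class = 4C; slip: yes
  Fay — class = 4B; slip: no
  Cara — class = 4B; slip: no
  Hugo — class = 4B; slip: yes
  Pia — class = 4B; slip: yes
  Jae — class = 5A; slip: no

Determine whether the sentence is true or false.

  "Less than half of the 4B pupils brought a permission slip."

True

The determiner here denotes the relation: |A ∩ B| < |A ∖ B|.
|A| = 18, |A ∩ B| = 8, |A ∖ B| = 10.
8 < 10, so the statement is true.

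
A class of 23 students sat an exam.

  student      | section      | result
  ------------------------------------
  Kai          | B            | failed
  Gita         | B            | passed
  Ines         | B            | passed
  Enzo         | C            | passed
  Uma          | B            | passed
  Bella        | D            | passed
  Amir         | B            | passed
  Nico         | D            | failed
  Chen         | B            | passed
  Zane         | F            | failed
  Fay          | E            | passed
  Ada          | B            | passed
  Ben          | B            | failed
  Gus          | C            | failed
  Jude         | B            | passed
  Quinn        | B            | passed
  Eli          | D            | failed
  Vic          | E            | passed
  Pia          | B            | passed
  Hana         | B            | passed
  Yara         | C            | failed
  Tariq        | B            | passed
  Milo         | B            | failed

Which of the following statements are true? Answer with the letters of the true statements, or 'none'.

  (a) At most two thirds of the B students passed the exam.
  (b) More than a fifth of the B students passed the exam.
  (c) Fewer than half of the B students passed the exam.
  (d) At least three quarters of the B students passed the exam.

|A| = 14, |A ∩ B| = 11, |A ∖ B| = 3.
(a) |A ∩ B| / |A| ≤ 2/3: fails.
(b) |A ∩ B| / |A| > 1/5: holds.
(c) |A ∩ B| < |A ∖ B|: fails.
(d) |A ∩ B| / |A| ≥ 3/4: holds.

(b), (d)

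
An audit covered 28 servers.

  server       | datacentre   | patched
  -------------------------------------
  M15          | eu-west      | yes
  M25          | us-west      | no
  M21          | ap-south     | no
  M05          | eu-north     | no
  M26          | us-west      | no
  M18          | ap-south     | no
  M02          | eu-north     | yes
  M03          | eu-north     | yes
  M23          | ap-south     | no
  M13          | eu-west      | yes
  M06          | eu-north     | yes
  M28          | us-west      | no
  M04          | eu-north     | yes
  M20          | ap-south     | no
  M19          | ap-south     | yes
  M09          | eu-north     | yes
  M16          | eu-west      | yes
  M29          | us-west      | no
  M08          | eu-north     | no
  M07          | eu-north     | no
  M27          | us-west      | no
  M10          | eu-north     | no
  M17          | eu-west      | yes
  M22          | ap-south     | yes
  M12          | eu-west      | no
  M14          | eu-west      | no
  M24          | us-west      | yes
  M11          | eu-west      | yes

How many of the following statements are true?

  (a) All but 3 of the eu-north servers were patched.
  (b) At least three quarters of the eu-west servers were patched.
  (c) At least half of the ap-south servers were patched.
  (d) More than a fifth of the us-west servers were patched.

(a) eu-north: |A| = 9, |A ∩ B| = 5; needs |A ∖ B| = 3 — false.
(b) eu-west: |A| = 7, |A ∩ B| = 5; needs |A ∩ B| / |A| ≥ 3/4 — false.
(c) ap-south: |A| = 6, |A ∩ B| = 2; needs |A ∩ B| ≥ |A ∖ B| — false.
(d) us-west: |A| = 6, |A ∩ B| = 1; needs |A ∩ B| / |A| > 1/5 — false.

0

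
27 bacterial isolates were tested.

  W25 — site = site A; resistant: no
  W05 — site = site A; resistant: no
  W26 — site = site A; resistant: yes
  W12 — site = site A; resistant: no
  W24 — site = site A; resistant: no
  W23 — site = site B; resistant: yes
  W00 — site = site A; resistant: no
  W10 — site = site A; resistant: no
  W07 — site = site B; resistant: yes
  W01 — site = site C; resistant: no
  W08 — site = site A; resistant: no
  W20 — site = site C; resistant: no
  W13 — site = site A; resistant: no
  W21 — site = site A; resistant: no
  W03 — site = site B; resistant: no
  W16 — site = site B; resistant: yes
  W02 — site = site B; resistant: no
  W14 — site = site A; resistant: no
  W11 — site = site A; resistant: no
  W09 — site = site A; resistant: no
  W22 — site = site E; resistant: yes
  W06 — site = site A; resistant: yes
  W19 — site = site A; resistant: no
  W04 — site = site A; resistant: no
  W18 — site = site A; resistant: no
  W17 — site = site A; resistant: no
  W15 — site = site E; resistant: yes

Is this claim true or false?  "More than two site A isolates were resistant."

'More than two site A isolates were resistant' holds iff |A ∩ B| > 2.
|A| = 18, |A ∩ B| = 2, |A ∖ B| = 16.
|A ∩ B| = 2, so the statement is false.

False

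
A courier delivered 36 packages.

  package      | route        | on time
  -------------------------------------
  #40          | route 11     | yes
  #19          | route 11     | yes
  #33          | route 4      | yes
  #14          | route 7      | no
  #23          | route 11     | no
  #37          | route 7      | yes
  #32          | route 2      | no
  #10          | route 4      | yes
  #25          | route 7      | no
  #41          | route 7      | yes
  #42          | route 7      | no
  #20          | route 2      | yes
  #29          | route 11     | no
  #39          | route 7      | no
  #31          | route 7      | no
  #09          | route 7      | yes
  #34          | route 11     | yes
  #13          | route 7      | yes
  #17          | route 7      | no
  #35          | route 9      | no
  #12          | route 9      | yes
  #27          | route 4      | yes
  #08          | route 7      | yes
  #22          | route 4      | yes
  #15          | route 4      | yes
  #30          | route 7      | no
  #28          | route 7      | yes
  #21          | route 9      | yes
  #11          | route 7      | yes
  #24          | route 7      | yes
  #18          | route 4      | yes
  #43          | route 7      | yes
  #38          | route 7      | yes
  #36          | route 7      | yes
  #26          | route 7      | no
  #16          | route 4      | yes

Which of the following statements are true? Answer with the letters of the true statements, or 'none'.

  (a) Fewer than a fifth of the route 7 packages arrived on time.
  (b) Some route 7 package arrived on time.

(b)

|A| = 19, |A ∩ B| = 11, |A ∖ B| = 8.
(a) |A ∩ B| / |A| < 1/5: fails.
(b) A ∩ B ≠ ∅ (|A ∩ B| ≥ 1): holds.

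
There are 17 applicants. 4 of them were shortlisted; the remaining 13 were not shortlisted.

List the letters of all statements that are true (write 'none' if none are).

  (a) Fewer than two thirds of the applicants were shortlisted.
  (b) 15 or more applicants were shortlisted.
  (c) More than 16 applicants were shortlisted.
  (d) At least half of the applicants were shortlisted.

|A| = 17, |A ∩ B| = 4, |A ∖ B| = 13.
(a) |A ∩ B| / |A| < 2/3: holds.
(b) |A ∩ B| ≥ 15: fails.
(c) |A ∩ B| > 16: fails.
(d) |A ∩ B| ≥ |A ∖ B|: fails.

(a)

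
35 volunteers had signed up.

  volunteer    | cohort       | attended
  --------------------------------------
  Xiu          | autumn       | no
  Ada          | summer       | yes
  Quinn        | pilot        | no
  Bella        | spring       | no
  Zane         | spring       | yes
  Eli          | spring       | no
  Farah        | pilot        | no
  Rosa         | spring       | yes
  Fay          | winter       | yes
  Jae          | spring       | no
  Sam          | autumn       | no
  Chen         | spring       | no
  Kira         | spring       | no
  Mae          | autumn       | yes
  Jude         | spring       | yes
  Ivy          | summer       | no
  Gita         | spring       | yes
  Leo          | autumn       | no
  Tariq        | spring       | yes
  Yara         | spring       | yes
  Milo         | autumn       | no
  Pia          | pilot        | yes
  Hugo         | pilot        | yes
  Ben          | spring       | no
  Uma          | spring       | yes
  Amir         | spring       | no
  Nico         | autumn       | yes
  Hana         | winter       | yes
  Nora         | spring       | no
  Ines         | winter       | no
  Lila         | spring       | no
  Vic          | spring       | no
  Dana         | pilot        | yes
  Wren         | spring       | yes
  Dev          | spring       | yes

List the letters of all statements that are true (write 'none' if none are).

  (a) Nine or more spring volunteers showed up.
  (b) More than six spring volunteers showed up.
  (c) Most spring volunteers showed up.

(a), (b)

|A| = 19, |A ∩ B| = 9, |A ∖ B| = 10.
(a) |A ∩ B| ≥ 9: holds.
(b) |A ∩ B| > 6: holds.
(c) |A ∩ B| > |A ∖ B|: fails.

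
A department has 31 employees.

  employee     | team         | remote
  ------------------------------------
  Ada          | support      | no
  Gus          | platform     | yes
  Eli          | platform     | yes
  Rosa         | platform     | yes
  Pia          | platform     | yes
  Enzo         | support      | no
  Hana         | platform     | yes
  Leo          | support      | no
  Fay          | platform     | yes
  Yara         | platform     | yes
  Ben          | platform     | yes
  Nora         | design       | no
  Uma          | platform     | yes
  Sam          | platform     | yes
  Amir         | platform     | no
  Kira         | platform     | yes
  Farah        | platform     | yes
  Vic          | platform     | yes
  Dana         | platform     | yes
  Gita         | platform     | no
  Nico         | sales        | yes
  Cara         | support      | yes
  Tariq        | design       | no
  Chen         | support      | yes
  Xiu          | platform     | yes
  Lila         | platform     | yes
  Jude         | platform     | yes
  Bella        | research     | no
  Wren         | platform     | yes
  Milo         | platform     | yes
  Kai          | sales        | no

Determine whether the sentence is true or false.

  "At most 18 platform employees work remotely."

The determiner here denotes the relation: |A ∩ B| ≤ 18.
|A| = 21, |A ∩ B| = 19, |A ∖ B| = 2.
|A ∩ B| = 19, so the statement is false.

False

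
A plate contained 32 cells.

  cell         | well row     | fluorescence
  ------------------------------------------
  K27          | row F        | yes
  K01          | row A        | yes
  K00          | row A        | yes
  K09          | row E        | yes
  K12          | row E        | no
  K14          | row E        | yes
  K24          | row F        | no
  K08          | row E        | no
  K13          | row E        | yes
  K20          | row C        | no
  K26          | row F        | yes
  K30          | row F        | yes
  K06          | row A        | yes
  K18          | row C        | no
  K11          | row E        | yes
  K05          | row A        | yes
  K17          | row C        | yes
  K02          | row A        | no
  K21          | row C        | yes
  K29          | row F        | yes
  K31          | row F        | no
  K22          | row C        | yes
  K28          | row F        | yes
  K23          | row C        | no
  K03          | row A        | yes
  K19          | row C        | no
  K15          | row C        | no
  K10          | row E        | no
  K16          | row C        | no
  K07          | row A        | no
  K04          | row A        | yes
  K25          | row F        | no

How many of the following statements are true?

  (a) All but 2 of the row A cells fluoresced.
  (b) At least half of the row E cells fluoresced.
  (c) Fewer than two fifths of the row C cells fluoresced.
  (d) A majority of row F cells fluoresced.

4

(a) row A: |A| = 8, |A ∩ B| = 6; needs |A ∖ B| = 2 — true.
(b) row E: |A| = 7, |A ∩ B| = 4; needs |A ∩ B| ≥ |A ∖ B| — true.
(c) row C: |A| = 9, |A ∩ B| = 3; needs |A ∩ B| / |A| < 2/5 — true.
(d) row F: |A| = 8, |A ∩ B| = 5; needs |A ∩ B| > |A ∖ B| — true.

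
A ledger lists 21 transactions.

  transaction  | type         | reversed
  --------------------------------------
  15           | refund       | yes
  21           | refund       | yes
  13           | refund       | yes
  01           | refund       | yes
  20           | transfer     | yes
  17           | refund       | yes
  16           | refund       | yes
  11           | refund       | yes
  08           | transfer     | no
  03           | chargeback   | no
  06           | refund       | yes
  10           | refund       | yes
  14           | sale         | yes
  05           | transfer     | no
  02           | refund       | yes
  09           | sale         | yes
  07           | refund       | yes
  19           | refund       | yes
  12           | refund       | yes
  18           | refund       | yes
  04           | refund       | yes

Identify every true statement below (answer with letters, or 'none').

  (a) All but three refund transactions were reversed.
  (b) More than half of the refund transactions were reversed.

(b)

|A| = 15, |A ∩ B| = 15, |A ∖ B| = 0.
(a) |A ∖ B| = 3: fails.
(b) |A ∩ B| > |A ∖ B|: holds.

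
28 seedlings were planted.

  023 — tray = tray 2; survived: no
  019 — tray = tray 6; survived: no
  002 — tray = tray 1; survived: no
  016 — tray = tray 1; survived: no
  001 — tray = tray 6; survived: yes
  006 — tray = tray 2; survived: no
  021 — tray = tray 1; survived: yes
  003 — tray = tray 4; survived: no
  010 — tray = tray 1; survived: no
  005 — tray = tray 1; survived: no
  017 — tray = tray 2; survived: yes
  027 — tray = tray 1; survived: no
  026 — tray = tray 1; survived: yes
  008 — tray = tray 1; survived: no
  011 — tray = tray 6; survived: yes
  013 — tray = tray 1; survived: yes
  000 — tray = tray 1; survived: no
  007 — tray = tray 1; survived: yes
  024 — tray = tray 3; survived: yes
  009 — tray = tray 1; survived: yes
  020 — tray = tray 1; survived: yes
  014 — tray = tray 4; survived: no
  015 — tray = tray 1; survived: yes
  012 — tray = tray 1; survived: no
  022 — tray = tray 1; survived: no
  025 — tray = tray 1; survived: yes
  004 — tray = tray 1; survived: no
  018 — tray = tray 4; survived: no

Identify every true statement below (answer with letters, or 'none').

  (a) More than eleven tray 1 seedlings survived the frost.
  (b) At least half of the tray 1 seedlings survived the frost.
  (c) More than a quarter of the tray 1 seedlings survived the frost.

(c)

|A| = 18, |A ∩ B| = 8, |A ∖ B| = 10.
(a) |A ∩ B| > 11: fails.
(b) |A ∩ B| ≥ |A ∖ B|: fails.
(c) |A ∩ B| / |A| > 1/4: holds.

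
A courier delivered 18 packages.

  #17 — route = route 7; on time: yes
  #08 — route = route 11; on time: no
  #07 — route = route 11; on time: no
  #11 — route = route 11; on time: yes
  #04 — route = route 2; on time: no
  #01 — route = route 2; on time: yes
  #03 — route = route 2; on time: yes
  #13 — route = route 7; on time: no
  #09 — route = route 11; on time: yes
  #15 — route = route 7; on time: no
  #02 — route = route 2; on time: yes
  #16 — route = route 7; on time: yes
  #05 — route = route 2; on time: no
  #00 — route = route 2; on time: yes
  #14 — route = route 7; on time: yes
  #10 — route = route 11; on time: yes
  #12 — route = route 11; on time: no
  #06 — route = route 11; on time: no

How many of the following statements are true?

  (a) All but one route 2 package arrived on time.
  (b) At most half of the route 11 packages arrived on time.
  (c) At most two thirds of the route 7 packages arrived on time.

2

(a) route 2: |A| = 6, |A ∩ B| = 4; needs |A ∖ B| = 1 — false.
(b) route 11: |A| = 7, |A ∩ B| = 3; needs |A ∩ B| ≤ |A ∖ B| — true.
(c) route 7: |A| = 5, |A ∩ B| = 3; needs |A ∩ B| / |A| ≤ 2/3 — true.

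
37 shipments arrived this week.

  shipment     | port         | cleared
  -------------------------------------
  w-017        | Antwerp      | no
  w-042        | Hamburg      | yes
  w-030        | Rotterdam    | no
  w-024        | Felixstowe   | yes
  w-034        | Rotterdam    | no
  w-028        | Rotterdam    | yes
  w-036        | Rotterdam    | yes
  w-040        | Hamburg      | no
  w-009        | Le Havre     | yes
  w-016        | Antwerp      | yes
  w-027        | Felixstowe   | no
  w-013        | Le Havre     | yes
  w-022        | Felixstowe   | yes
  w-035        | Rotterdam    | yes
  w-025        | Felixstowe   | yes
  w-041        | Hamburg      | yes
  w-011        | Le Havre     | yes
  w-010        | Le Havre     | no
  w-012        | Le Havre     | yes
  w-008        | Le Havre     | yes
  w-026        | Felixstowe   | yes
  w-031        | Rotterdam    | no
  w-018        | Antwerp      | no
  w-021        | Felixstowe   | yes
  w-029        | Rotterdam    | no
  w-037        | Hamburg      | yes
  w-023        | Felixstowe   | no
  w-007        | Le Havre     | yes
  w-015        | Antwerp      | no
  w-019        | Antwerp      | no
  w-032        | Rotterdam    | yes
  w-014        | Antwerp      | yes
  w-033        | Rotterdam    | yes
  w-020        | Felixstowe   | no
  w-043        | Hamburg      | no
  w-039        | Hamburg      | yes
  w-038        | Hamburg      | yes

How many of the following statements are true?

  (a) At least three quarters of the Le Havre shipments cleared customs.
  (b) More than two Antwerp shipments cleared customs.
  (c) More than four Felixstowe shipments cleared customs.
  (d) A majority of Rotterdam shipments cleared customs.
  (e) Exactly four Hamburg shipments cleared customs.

3

(a) Le Havre: |A| = 7, |A ∩ B| = 6; needs |A ∩ B| / |A| ≥ 3/4 — true.
(b) Antwerp: |A| = 6, |A ∩ B| = 2; needs |A ∩ B| > 2 — false.
(c) Felixstowe: |A| = 8, |A ∩ B| = 5; needs |A ∩ B| > 4 — true.
(d) Rotterdam: |A| = 9, |A ∩ B| = 5; needs |A ∩ B| > |A ∖ B| — true.
(e) Hamburg: |A| = 7, |A ∩ B| = 5; needs |A ∩ B| = 4 — false.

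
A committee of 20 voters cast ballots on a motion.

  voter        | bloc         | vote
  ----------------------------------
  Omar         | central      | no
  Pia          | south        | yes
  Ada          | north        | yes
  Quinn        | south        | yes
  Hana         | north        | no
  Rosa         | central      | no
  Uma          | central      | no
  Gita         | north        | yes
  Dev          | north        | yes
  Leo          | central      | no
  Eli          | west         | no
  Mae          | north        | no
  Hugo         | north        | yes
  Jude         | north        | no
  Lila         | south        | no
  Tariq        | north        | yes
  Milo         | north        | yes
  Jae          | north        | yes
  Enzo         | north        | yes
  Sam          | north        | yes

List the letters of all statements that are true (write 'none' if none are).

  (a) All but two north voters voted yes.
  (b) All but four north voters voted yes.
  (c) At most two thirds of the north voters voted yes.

|A| = 12, |A ∩ B| = 9, |A ∖ B| = 3.
(a) |A ∖ B| = 2: fails.
(b) |A ∖ B| = 4: fails.
(c) |A ∩ B| / |A| ≤ 2/3: fails.

none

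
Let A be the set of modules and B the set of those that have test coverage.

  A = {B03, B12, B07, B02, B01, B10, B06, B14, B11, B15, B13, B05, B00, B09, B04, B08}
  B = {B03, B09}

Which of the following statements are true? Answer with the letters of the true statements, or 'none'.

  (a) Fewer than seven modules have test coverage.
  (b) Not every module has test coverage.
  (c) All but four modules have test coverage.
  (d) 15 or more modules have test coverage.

|A| = 16, |A ∩ B| = 2, |A ∖ B| = 14.
(a) |A ∩ B| < 7: holds.
(b) A ⊄ B (|A ∖ B| ≥ 1): holds.
(c) |A ∖ B| = 4: fails.
(d) |A ∩ B| ≥ 15: fails.

(a), (b)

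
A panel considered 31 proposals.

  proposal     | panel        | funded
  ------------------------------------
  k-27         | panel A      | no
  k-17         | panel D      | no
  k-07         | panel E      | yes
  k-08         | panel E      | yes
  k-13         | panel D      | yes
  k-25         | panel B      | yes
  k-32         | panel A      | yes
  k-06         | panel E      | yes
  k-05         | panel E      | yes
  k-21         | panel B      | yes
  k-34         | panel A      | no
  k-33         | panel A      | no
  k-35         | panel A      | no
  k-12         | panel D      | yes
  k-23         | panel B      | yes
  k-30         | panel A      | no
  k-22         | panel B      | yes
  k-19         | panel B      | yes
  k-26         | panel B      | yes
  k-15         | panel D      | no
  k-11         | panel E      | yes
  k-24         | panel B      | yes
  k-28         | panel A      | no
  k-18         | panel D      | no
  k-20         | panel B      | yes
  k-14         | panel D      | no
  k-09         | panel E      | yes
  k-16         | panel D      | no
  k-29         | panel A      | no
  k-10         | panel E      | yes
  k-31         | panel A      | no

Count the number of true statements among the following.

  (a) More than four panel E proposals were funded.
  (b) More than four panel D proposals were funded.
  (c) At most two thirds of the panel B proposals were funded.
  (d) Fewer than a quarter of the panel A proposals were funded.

(a) panel E: |A| = 7, |A ∩ B| = 7; needs |A ∩ B| > 4 — true.
(b) panel D: |A| = 7, |A ∩ B| = 2; needs |A ∩ B| > 4 — false.
(c) panel B: |A| = 8, |A ∩ B| = 8; needs |A ∩ B| / |A| ≤ 2/3 — false.
(d) panel A: |A| = 9, |A ∩ B| = 1; needs |A ∩ B| / |A| < 1/4 — true.

2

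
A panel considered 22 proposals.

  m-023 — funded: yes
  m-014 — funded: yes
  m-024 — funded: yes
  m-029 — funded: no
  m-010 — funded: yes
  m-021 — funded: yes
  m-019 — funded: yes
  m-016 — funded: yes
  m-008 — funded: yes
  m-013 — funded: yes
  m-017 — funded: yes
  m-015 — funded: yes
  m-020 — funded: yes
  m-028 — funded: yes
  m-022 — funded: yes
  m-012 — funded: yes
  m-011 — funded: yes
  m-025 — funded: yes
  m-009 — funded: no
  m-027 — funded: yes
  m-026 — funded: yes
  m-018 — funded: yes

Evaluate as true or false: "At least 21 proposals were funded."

'At least 21 proposals were funded' holds iff |A ∩ B| ≥ 21.
|A| = 22, |A ∩ B| = 20, |A ∖ B| = 2.
|A ∩ B| = 20, so the statement is false.

False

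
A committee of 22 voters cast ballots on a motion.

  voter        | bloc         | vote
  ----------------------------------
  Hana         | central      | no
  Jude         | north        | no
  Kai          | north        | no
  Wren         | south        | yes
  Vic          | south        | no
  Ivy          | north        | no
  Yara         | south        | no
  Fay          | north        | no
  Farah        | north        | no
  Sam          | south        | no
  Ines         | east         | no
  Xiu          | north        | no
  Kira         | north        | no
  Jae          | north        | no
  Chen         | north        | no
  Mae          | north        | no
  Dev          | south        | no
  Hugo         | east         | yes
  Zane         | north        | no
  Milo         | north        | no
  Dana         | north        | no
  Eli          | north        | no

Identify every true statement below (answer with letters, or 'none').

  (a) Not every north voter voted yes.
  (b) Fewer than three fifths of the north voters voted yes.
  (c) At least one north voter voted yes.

|A| = 14, |A ∩ B| = 0, |A ∖ B| = 14.
(a) A ⊄ B (|A ∖ B| ≥ 1): holds.
(b) |A ∩ B| / |A| < 3/5: holds.
(c) A ∩ B ≠ ∅ (|A ∩ B| ≥ 1): fails.

(a), (b)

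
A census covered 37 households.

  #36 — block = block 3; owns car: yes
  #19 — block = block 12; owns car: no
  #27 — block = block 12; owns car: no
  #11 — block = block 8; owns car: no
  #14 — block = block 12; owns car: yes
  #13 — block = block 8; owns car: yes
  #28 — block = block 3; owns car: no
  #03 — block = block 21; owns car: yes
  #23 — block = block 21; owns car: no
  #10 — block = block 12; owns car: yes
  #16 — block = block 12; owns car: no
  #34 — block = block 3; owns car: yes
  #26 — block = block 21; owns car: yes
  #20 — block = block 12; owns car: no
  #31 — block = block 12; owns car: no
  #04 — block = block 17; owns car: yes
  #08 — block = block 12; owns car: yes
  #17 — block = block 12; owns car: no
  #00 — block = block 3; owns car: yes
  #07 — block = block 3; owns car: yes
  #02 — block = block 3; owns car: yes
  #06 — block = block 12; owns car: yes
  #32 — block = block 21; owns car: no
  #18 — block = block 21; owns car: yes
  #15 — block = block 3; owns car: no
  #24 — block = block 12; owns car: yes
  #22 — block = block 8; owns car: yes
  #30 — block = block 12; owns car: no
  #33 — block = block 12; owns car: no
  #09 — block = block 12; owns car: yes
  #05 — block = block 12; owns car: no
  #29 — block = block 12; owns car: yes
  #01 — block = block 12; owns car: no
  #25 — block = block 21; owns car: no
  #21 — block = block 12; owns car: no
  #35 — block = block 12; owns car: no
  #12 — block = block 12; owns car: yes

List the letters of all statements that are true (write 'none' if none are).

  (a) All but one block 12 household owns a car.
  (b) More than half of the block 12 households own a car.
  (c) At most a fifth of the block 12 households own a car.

|A| = 20, |A ∩ B| = 8, |A ∖ B| = 12.
(a) |A ∖ B| = 1: fails.
(b) |A ∩ B| > |A ∖ B|: fails.
(c) |A ∩ B| / |A| ≤ 1/5: fails.

none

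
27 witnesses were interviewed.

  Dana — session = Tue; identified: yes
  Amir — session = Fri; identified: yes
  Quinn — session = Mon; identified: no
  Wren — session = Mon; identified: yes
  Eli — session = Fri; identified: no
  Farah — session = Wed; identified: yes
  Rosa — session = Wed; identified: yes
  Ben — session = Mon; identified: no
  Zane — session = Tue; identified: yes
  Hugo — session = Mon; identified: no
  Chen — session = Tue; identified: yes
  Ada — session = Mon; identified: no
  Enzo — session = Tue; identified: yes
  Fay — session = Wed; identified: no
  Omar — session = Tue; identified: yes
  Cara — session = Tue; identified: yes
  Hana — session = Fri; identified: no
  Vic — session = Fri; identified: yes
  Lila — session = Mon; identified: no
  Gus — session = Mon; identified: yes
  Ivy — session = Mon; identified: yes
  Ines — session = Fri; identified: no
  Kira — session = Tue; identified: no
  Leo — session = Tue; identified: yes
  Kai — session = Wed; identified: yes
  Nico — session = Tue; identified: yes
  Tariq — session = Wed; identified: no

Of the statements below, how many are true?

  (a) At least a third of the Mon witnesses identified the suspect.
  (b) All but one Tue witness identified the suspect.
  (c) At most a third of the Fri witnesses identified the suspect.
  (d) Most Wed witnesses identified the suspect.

3

(a) Mon: |A| = 8, |A ∩ B| = 3; needs |A ∩ B| / |A| ≥ 1/3 — true.
(b) Tue: |A| = 9, |A ∩ B| = 8; needs |A ∖ B| = 1 — true.
(c) Fri: |A| = 5, |A ∩ B| = 2; needs |A ∩ B| / |A| ≤ 1/3 — false.
(d) Wed: |A| = 5, |A ∩ B| = 3; needs |A ∩ B| > |A ∖ B| — true.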